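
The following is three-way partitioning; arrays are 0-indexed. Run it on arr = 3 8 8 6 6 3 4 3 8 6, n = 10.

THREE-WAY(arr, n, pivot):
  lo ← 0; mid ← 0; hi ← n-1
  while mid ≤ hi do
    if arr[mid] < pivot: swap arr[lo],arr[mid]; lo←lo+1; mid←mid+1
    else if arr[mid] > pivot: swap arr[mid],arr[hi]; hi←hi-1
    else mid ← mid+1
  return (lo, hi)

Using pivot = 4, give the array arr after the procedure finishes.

3 3 3 4 6 6 8 8 6 8

lo=0 mid=0 hi=9
3<4: swap(0,0), lo=1 mid=1 ⇒ 3 8 8 6 6 3 4 3 8 6
8>4: swap(1,9), hi=8 ⇒ 3 6 8 6 6 3 4 3 8 8
6>4: swap(1,8), hi=7 ⇒ 3 8 8 6 6 3 4 3 6 8
8>4: swap(1,7), hi=6 ⇒ 3 3 8 6 6 3 4 8 6 8
3<4: swap(1,1), lo=2 mid=2 ⇒ 3 3 8 6 6 3 4 8 6 8
8>4: swap(2,6), hi=5 ⇒ 3 3 4 6 6 3 8 8 6 8
4=4: mid=3
6>4: swap(3,5), hi=4 ⇒ 3 3 4 3 6 6 8 8 6 8
3<4: swap(2,3), lo=3 mid=4 ⇒ 3 3 3 4 6 6 8 8 6 8
6>4: swap(4,4), hi=3 ⇒ 3 3 3 4 6 6 8 8 6 8
done. lo=3 hi=3; arr=3 3 3 4 6 6 8 8 6 8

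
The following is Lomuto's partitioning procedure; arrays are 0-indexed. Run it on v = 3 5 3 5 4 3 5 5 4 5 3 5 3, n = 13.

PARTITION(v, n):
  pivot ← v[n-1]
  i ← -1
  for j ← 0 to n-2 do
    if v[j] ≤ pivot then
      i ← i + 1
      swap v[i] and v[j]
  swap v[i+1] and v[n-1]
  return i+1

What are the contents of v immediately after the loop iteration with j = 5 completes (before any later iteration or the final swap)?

3 3 3 5 4 5 5 5 4 5 3 5 3

pivot = v[12] = 3; i = -1
j=0: v[0]=3 ≤ 3 → i=0, swap v[0],v[0] (no change) → 3 5 3 5 4 3 5 5 4 5 3 5 3
j=1: v[1]=5 > 3 → no swap
j=2: v[2]=3 ≤ 3 → i=1, swap v[1],v[2] → 3 3 5 5 4 3 5 5 4 5 3 5 3
j=3: v[3]=5 > 3 → no swap
j=4: v[4]=4 > 3 → no swap
j=5: v[5]=3 ≤ 3 → i=2, swap v[2],v[5] → 3 3 3 5 4 5 5 5 4 5 3 5 3
(after j=5) v = 3 3 3 5 4 5 5 5 4 5 3 5 3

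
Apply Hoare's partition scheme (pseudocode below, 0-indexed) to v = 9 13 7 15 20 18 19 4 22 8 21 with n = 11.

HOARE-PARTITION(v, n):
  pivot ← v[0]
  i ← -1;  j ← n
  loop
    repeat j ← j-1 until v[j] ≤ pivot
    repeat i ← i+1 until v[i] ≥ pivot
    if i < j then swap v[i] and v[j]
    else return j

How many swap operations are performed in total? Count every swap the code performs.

pivot = v[0] = 9; i = -1, j = 11
j→9 (v[9]=8≤9), i→0 (v[0]=9≥9); i<j, swap → 8 13 7 15 20 18 19 4 22 9 21
j→7 (v[7]=4≤9), i→1 (v[1]=13≥9); i<j, swap → 8 4 7 15 20 18 19 13 22 9 21
j→2, i→3; i≥j, return j=2. v = 8 4 7 15 20 18 19 13 22 9 21

2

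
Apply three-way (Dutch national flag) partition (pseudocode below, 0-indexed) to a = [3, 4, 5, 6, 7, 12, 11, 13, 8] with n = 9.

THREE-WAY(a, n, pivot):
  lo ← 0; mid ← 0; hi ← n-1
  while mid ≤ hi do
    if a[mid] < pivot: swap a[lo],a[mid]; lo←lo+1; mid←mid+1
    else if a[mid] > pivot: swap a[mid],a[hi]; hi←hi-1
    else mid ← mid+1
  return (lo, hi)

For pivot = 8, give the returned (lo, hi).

pivot = 8; lo=0, mid=0, hi=8
a[mid]=3<8: swap a[0],a[0]; lo=1,mid=1 → [3, 4, 5, 6, 7, 12, 11, 13, 8]
a[mid]=4<8: swap a[1],a[1]; lo=2,mid=2 → [3, 4, 5, 6, 7, 12, 11, 13, 8]
a[mid]=5<8: swap a[2],a[2]; lo=3,mid=3 → [3, 4, 5, 6, 7, 12, 11, 13, 8]
a[mid]=6<8: swap a[3],a[3]; lo=4,mid=4 → [3, 4, 5, 6, 7, 12, 11, 13, 8]
a[mid]=7<8: swap a[4],a[4]; lo=5,mid=5 → [3, 4, 5, 6, 7, 12, 11, 13, 8]
a[mid]=12>8: swap a[5],a[8]; hi=7 → [3, 4, 5, 6, 7, 8, 11, 13, 12]
a[mid]=8=8: mid=6
a[mid]=11>8: swap a[6],a[7]; hi=6 → [3, 4, 5, 6, 7, 8, 13, 11, 12]
a[mid]=13>8: swap a[6],a[6]; hi=5 → [3, 4, 5, 6, 7, 8, 13, 11, 12]
end: lo=5, hi=5; a = [3, 4, 5, 6, 7, 8, 13, 11, 12]

(5, 5)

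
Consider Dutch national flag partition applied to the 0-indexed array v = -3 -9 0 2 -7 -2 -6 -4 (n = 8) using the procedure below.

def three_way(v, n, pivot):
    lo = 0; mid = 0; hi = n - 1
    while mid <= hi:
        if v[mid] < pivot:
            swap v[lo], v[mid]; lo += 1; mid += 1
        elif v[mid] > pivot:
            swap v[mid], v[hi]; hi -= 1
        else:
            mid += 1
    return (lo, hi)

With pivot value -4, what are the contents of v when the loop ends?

lo=0 mid=0 hi=7
-3>-4: swap(0,7), hi=6 ⇒ -4 -9 0 2 -7 -2 -6 -3
-4=-4: mid=1
-9<-4: swap(0,1), lo=1 mid=2 ⇒ -9 -4 0 2 -7 -2 -6 -3
0>-4: swap(2,6), hi=5 ⇒ -9 -4 -6 2 -7 -2 0 -3
-6<-4: swap(1,2), lo=2 mid=3 ⇒ -9 -6 -4 2 -7 -2 0 -3
2>-4: swap(3,5), hi=4 ⇒ -9 -6 -4 -2 -7 2 0 -3
-2>-4: swap(3,4), hi=3 ⇒ -9 -6 -4 -7 -2 2 0 -3
-7<-4: swap(2,3), lo=3 mid=4 ⇒ -9 -6 -7 -4 -2 2 0 -3
done. lo=3 hi=3; v=-9 -6 -7 -4 -2 2 0 -3

-9 -6 -7 -4 -2 2 0 -3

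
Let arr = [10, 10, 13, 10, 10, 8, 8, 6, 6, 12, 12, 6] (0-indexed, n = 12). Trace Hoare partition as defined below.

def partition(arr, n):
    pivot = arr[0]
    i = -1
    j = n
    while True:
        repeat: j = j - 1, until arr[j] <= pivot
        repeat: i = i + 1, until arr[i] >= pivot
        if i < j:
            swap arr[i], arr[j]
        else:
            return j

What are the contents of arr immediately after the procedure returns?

pivot = arr[0] = 10; i = -1, j = 12
j→11 (arr[11]=6≤10), i→0 (arr[0]=10≥10); i<j, swap → [6, 10, 13, 10, 10, 8, 8, 6, 6, 12, 12, 10]
j→8 (arr[8]=6≤10), i→1 (arr[1]=10≥10); i<j, swap → [6, 6, 13, 10, 10, 8, 8, 6, 10, 12, 12, 10]
j→7 (arr[7]=6≤10), i→2 (arr[2]=13≥10); i<j, swap → [6, 6, 6, 10, 10, 8, 8, 13, 10, 12, 12, 10]
j→6 (arr[6]=8≤10), i→3 (arr[3]=10≥10); i<j, swap → [6, 6, 6, 8, 10, 8, 10, 13, 10, 12, 12, 10]
j→5 (arr[5]=8≤10), i→4 (arr[4]=10≥10); i<j, swap → [6, 6, 6, 8, 8, 10, 10, 13, 10, 12, 12, 10]
j→4, i→5; i≥j, return j=4. arr = [6, 6, 6, 8, 8, 10, 10, 13, 10, 12, 12, 10]

[6, 6, 6, 8, 8, 10, 10, 13, 10, 12, 12, 10]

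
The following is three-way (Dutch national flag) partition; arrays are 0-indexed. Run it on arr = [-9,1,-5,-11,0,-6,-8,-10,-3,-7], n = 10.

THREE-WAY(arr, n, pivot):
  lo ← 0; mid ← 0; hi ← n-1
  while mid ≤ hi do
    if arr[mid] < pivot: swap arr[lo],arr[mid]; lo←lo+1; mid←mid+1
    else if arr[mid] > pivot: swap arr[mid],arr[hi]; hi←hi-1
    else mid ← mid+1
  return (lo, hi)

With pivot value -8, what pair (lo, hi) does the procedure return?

(3, 3)

lo=0 mid=0 hi=9
-9<-8: swap(0,0), lo=1 mid=1 ⇒ [-9,1,-5,-11,0,-6,-8,-10,-3,-7]
1>-8: swap(1,9), hi=8 ⇒ [-9,-7,-5,-11,0,-6,-8,-10,-3,1]
-7>-8: swap(1,8), hi=7 ⇒ [-9,-3,-5,-11,0,-6,-8,-10,-7,1]
-3>-8: swap(1,7), hi=6 ⇒ [-9,-10,-5,-11,0,-6,-8,-3,-7,1]
-10<-8: swap(1,1), lo=2 mid=2 ⇒ [-9,-10,-5,-11,0,-6,-8,-3,-7,1]
-5>-8: swap(2,6), hi=5 ⇒ [-9,-10,-8,-11,0,-6,-5,-3,-7,1]
-8=-8: mid=3
-11<-8: swap(2,3), lo=3 mid=4 ⇒ [-9,-10,-11,-8,0,-6,-5,-3,-7,1]
0>-8: swap(4,5), hi=4 ⇒ [-9,-10,-11,-8,-6,0,-5,-3,-7,1]
-6>-8: swap(4,4), hi=3 ⇒ [-9,-10,-11,-8,-6,0,-5,-3,-7,1]
done. lo=3 hi=3; arr=[-9,-10,-11,-8,-6,0,-5,-3,-7,1]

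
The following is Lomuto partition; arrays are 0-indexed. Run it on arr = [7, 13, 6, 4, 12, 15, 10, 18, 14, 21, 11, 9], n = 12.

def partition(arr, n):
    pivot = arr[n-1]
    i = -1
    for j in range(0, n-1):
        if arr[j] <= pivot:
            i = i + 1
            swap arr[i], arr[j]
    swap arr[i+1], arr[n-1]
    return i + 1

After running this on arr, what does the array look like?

[7, 6, 4, 9, 12, 15, 10, 18, 14, 21, 11, 13]

pivot=9, i=-1
j=0: 7≤9, i=0, swap(0,0) ⇒ [7, 13, 6, 4, 12, 15, 10, 18, 14, 21, 11, 9]
j=1: 13>9, skip
j=2: 6≤9, i=1, swap(1,2) ⇒ [7, 6, 13, 4, 12, 15, 10, 18, 14, 21, 11, 9]
j=3: 4≤9, i=2, swap(2,3) ⇒ [7, 6, 4, 13, 12, 15, 10, 18, 14, 21, 11, 9]
j=4: 12>9, skip
j=5: 15>9, skip
j=6: 10>9, skip
j=7: 18>9, skip
j=8: 14>9, skip
j=9: 21>9, skip
j=10: 11>9, skip
swap(3,11) ⇒ [7, 6, 4, 9, 12, 15, 10, 18, 14, 21, 11, 13]; return 3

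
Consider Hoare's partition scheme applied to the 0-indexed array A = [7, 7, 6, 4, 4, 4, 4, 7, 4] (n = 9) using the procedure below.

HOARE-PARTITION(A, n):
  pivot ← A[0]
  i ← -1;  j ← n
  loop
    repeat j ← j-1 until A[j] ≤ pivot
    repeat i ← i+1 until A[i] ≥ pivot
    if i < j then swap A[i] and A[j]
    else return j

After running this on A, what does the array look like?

pivot=7
j stops at 8 (4), i stops at 0 (7); swap ⇒ [4, 7, 6, 4, 4, 4, 4, 7, 7]
j stops at 7 (7), i stops at 1 (7); swap ⇒ [4, 7, 6, 4, 4, 4, 4, 7, 7]
j stops at 6, i stops at 7; i≥j ⇒ return 6. A=[4, 7, 6, 4, 4, 4, 4, 7, 7]

[4, 7, 6, 4, 4, 4, 4, 7, 7]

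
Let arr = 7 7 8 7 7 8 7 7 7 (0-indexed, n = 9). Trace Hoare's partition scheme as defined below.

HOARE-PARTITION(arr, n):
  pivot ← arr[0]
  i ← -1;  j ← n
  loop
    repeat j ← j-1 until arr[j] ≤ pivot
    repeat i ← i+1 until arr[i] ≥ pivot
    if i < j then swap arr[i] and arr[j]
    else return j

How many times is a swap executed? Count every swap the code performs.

4

pivot = arr[0] = 7; i = -1, j = 9
j→8 (arr[8]=7≤7), i→0 (arr[0]=7≥7); i<j, swap → 7 7 8 7 7 8 7 7 7
j→7 (arr[7]=7≤7), i→1 (arr[1]=7≥7); i<j, swap → 7 7 8 7 7 8 7 7 7
j→6 (arr[6]=7≤7), i→2 (arr[2]=8≥7); i<j, swap → 7 7 7 7 7 8 8 7 7
j→4 (arr[4]=7≤7), i→3 (arr[3]=7≥7); i<j, swap → 7 7 7 7 7 8 8 7 7
j→3, i→4; i≥j, return j=3. arr = 7 7 7 7 7 8 8 7 7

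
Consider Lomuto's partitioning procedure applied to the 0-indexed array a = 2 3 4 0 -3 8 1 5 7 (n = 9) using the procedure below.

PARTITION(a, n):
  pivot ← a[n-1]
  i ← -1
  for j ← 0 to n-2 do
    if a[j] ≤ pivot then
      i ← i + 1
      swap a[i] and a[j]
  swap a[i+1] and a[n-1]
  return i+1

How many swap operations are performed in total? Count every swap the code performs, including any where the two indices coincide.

8

pivot = a[8] = 7; i = -1
j=0: a[0]=2 ≤ 7 → i=0, swap a[0],a[0] (no change) → 2 3 4 0 -3 8 1 5 7
j=1: a[1]=3 ≤ 7 → i=1, swap a[1],a[1] (no change) → 2 3 4 0 -3 8 1 5 7
j=2: a[2]=4 ≤ 7 → i=2, swap a[2],a[2] (no change) → 2 3 4 0 -3 8 1 5 7
j=3: a[3]=0 ≤ 7 → i=3, swap a[3],a[3] (no change) → 2 3 4 0 -3 8 1 5 7
j=4: a[4]=-3 ≤ 7 → i=4, swap a[4],a[4] (no change) → 2 3 4 0 -3 8 1 5 7
j=5: a[5]=8 > 7 → no swap
j=6: a[6]=1 ≤ 7 → i=5, swap a[5],a[6] → 2 3 4 0 -3 1 8 5 7
j=7: a[7]=5 ≤ 7 → i=6, swap a[6],a[7] → 2 3 4 0 -3 1 5 8 7
final swap a[7],a[8] → 2 3 4 0 -3 1 5 7 8; return 7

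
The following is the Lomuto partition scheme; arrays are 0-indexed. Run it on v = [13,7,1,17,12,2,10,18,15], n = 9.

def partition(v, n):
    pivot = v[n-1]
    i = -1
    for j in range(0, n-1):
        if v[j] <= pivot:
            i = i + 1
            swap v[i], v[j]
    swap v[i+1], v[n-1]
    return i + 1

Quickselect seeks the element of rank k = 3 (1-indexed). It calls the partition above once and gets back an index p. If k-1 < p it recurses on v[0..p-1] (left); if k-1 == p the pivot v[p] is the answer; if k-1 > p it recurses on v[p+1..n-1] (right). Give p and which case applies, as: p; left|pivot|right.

6; left

pivot=15, i=-1
j=0: 13≤15, i=0, swap(0,0) ⇒ [13,7,1,17,12,2,10,18,15]
j=1: 7≤15, i=1, swap(1,1) ⇒ [13,7,1,17,12,2,10,18,15]
j=2: 1≤15, i=2, swap(2,2) ⇒ [13,7,1,17,12,2,10,18,15]
j=3: 17>15, skip
j=4: 12≤15, i=3, swap(3,4) ⇒ [13,7,1,12,17,2,10,18,15]
j=5: 2≤15, i=4, swap(4,5) ⇒ [13,7,1,12,2,17,10,18,15]
j=6: 10≤15, i=5, swap(5,6) ⇒ [13,7,1,12,2,10,17,18,15]
j=7: 18>15, skip
swap(6,8) ⇒ [13,7,1,12,2,10,15,18,17]; return 6
p = 6; k-1 = 2 < 6 ⇒ left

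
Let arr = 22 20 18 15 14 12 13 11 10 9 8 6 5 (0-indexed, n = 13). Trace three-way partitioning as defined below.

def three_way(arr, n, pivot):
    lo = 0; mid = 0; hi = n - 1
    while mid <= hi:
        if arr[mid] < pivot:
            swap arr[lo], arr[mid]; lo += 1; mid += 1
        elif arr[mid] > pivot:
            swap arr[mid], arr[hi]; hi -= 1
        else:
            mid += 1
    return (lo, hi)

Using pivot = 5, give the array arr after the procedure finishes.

5 18 15 14 12 13 11 10 9 8 6 20 22

pivot = 5; lo=0, mid=0, hi=12
arr[mid]=22>5: swap arr[0],arr[12]; hi=11 → 5 20 18 15 14 12 13 11 10 9 8 6 22
arr[mid]=5=5: mid=1
arr[mid]=20>5: swap arr[1],arr[11]; hi=10 → 5 6 18 15 14 12 13 11 10 9 8 20 22
arr[mid]=6>5: swap arr[1],arr[10]; hi=9 → 5 8 18 15 14 12 13 11 10 9 6 20 22
arr[mid]=8>5: swap arr[1],arr[9]; hi=8 → 5 9 18 15 14 12 13 11 10 8 6 20 22
arr[mid]=9>5: swap arr[1],arr[8]; hi=7 → 5 10 18 15 14 12 13 11 9 8 6 20 22
arr[mid]=10>5: swap arr[1],arr[7]; hi=6 → 5 11 18 15 14 12 13 10 9 8 6 20 22
arr[mid]=11>5: swap arr[1],arr[6]; hi=5 → 5 13 18 15 14 12 11 10 9 8 6 20 22
arr[mid]=13>5: swap arr[1],arr[5]; hi=4 → 5 12 18 15 14 13 11 10 9 8 6 20 22
arr[mid]=12>5: swap arr[1],arr[4]; hi=3 → 5 14 18 15 12 13 11 10 9 8 6 20 22
arr[mid]=14>5: swap arr[1],arr[3]; hi=2 → 5 15 18 14 12 13 11 10 9 8 6 20 22
arr[mid]=15>5: swap arr[1],arr[2]; hi=1 → 5 18 15 14 12 13 11 10 9 8 6 20 22
arr[mid]=18>5: swap arr[1],arr[1]; hi=0 → 5 18 15 14 12 13 11 10 9 8 6 20 22
end: lo=0, hi=0; arr = 5 18 15 14 12 13 11 10 9 8 6 20 22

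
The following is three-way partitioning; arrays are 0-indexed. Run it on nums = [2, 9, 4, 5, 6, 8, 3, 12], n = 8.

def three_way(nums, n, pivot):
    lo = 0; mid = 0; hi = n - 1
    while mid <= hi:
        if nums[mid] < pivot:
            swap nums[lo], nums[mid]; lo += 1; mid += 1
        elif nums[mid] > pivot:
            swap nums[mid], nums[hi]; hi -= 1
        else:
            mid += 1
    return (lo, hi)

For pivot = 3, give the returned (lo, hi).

(1, 1)

lo=0 mid=0 hi=7
2<3: swap(0,0), lo=1 mid=1 ⇒ [2, 9, 4, 5, 6, 8, 3, 12]
9>3: swap(1,7), hi=6 ⇒ [2, 12, 4, 5, 6, 8, 3, 9]
12>3: swap(1,6), hi=5 ⇒ [2, 3, 4, 5, 6, 8, 12, 9]
3=3: mid=2
4>3: swap(2,5), hi=4 ⇒ [2, 3, 8, 5, 6, 4, 12, 9]
8>3: swap(2,4), hi=3 ⇒ [2, 3, 6, 5, 8, 4, 12, 9]
6>3: swap(2,3), hi=2 ⇒ [2, 3, 5, 6, 8, 4, 12, 9]
5>3: swap(2,2), hi=1 ⇒ [2, 3, 5, 6, 8, 4, 12, 9]
done. lo=1 hi=1; nums=[2, 3, 5, 6, 8, 4, 12, 9]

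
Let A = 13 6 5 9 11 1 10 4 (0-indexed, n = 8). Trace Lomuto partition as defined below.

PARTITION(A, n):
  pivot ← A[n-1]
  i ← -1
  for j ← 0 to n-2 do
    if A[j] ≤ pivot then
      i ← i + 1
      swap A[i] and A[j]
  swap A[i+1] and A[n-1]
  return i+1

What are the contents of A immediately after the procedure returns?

pivot=4, i=-1
j=0: 13>4, skip
j=1: 6>4, skip
j=2: 5>4, skip
j=3: 9>4, skip
j=4: 11>4, skip
j=5: 1≤4, i=0, swap(0,5) ⇒ 1 6 5 9 11 13 10 4
j=6: 10>4, skip
swap(1,7) ⇒ 1 4 5 9 11 13 10 6; return 1

1 4 5 9 11 13 10 6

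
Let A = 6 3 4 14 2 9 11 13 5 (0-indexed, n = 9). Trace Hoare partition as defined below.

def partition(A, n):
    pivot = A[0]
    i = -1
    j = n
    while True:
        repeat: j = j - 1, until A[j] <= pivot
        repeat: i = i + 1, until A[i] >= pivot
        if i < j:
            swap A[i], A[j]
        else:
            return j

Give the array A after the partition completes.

pivot = A[0] = 6; i = -1, j = 9
j→8 (A[8]=5≤6), i→0 (A[0]=6≥6); i<j, swap → 5 3 4 14 2 9 11 13 6
j→4 (A[4]=2≤6), i→3 (A[3]=14≥6); i<j, swap → 5 3 4 2 14 9 11 13 6
j→3, i→4; i≥j, return j=3. A = 5 3 4 2 14 9 11 13 6

5 3 4 2 14 9 11 13 6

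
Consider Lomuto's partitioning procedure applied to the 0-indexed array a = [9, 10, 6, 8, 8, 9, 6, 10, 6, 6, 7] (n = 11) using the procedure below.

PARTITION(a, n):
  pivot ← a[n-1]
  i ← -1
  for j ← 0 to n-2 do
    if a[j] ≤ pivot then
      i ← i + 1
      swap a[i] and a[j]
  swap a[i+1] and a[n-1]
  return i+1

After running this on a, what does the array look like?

[6, 6, 6, 6, 7, 9, 10, 10, 9, 8, 8]

pivot = a[10] = 7; i = -1
j=0: a[0]=9 > 7 → no swap
j=1: a[1]=10 > 7 → no swap
j=2: a[2]=6 ≤ 7 → i=0, swap a[0],a[2] → [6, 10, 9, 8, 8, 9, 6, 10, 6, 6, 7]
j=3: a[3]=8 > 7 → no swap
j=4: a[4]=8 > 7 → no swap
j=5: a[5]=9 > 7 → no swap
j=6: a[6]=6 ≤ 7 → i=1, swap a[1],a[6] → [6, 6, 9, 8, 8, 9, 10, 10, 6, 6, 7]
j=7: a[7]=10 > 7 → no swap
j=8: a[8]=6 ≤ 7 → i=2, swap a[2],a[8] → [6, 6, 6, 8, 8, 9, 10, 10, 9, 6, 7]
j=9: a[9]=6 ≤ 7 → i=3, swap a[3],a[9] → [6, 6, 6, 6, 8, 9, 10, 10, 9, 8, 7]
final swap a[4],a[10] → [6, 6, 6, 6, 7, 9, 10, 10, 9, 8, 8]; return 4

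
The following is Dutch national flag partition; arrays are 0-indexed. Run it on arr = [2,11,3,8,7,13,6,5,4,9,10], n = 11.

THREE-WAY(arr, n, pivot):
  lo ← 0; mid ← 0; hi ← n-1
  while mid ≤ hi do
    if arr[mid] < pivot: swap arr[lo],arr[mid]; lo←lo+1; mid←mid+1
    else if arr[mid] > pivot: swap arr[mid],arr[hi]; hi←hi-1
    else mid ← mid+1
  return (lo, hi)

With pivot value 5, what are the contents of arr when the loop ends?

[2,4,3,5,13,6,7,8,9,10,11]

pivot = 5; lo=0, mid=0, hi=10
arr[mid]=2<5: swap arr[0],arr[0]; lo=1,mid=1 → [2,11,3,8,7,13,6,5,4,9,10]
arr[mid]=11>5: swap arr[1],arr[10]; hi=9 → [2,10,3,8,7,13,6,5,4,9,11]
arr[mid]=10>5: swap arr[1],arr[9]; hi=8 → [2,9,3,8,7,13,6,5,4,10,11]
arr[mid]=9>5: swap arr[1],arr[8]; hi=7 → [2,4,3,8,7,13,6,5,9,10,11]
arr[mid]=4<5: swap arr[1],arr[1]; lo=2,mid=2 → [2,4,3,8,7,13,6,5,9,10,11]
arr[mid]=3<5: swap arr[2],arr[2]; lo=3,mid=3 → [2,4,3,8,7,13,6,5,9,10,11]
arr[mid]=8>5: swap arr[3],arr[7]; hi=6 → [2,4,3,5,7,13,6,8,9,10,11]
arr[mid]=5=5: mid=4
arr[mid]=7>5: swap arr[4],arr[6]; hi=5 → [2,4,3,5,6,13,7,8,9,10,11]
arr[mid]=6>5: swap arr[4],arr[5]; hi=4 → [2,4,3,5,13,6,7,8,9,10,11]
arr[mid]=13>5: swap arr[4],arr[4]; hi=3 → [2,4,3,5,13,6,7,8,9,10,11]
end: lo=3, hi=3; arr = [2,4,3,5,13,6,7,8,9,10,11]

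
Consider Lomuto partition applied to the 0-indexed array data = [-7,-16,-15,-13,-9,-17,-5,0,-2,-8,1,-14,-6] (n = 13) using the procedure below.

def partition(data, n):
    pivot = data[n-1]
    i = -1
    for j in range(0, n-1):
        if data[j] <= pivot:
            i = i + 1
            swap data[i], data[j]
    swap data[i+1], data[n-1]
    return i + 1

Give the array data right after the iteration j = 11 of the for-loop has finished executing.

[-7,-16,-15,-13,-9,-17,-8,-14,-2,-5,1,0,-6]

pivot = data[12] = -6; i = -1
j=0: data[0]=-7 ≤ -6 → i=0, swap data[0],data[0] (no change) → [-7,-16,-15,-13,-9,-17,-5,0,-2,-8,1,-14,-6]
j=1: data[1]=-16 ≤ -6 → i=1, swap data[1],data[1] (no change) → [-7,-16,-15,-13,-9,-17,-5,0,-2,-8,1,-14,-6]
j=2: data[2]=-15 ≤ -6 → i=2, swap data[2],data[2] (no change) → [-7,-16,-15,-13,-9,-17,-5,0,-2,-8,1,-14,-6]
j=3: data[3]=-13 ≤ -6 → i=3, swap data[3],data[3] (no change) → [-7,-16,-15,-13,-9,-17,-5,0,-2,-8,1,-14,-6]
j=4: data[4]=-9 ≤ -6 → i=4, swap data[4],data[4] (no change) → [-7,-16,-15,-13,-9,-17,-5,0,-2,-8,1,-14,-6]
j=5: data[5]=-17 ≤ -6 → i=5, swap data[5],data[5] (no change) → [-7,-16,-15,-13,-9,-17,-5,0,-2,-8,1,-14,-6]
j=6: data[6]=-5 > -6 → no swap
j=7: data[7]=0 > -6 → no swap
j=8: data[8]=-2 > -6 → no swap
j=9: data[9]=-8 ≤ -6 → i=6, swap data[6],data[9] → [-7,-16,-15,-13,-9,-17,-8,0,-2,-5,1,-14,-6]
j=10: data[10]=1 > -6 → no swap
j=11: data[11]=-14 ≤ -6 → i=7, swap data[7],data[11] → [-7,-16,-15,-13,-9,-17,-8,-14,-2,-5,1,0,-6]
(after j=11) data = [-7,-16,-15,-13,-9,-17,-8,-14,-2,-5,1,0,-6]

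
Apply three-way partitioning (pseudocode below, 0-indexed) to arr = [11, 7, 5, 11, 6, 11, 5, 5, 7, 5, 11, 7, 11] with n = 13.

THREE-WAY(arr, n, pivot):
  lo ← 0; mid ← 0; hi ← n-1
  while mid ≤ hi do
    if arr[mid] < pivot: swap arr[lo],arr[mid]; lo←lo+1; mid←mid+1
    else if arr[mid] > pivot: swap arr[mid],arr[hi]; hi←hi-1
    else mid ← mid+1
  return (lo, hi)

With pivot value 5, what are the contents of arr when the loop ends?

lo=0 mid=0 hi=12
11>5: swap(0,12), hi=11 ⇒ [11, 7, 5, 11, 6, 11, 5, 5, 7, 5, 11, 7, 11]
11>5: swap(0,11), hi=10 ⇒ [7, 7, 5, 11, 6, 11, 5, 5, 7, 5, 11, 11, 11]
7>5: swap(0,10), hi=9 ⇒ [11, 7, 5, 11, 6, 11, 5, 5, 7, 5, 7, 11, 11]
11>5: swap(0,9), hi=8 ⇒ [5, 7, 5, 11, 6, 11, 5, 5, 7, 11, 7, 11, 11]
5=5: mid=1
7>5: swap(1,8), hi=7 ⇒ [5, 7, 5, 11, 6, 11, 5, 5, 7, 11, 7, 11, 11]
7>5: swap(1,7), hi=6 ⇒ [5, 5, 5, 11, 6, 11, 5, 7, 7, 11, 7, 11, 11]
5=5: mid=2
5=5: mid=3
11>5: swap(3,6), hi=5 ⇒ [5, 5, 5, 5, 6, 11, 11, 7, 7, 11, 7, 11, 11]
5=5: mid=4
6>5: swap(4,5), hi=4 ⇒ [5, 5, 5, 5, 11, 6, 11, 7, 7, 11, 7, 11, 11]
11>5: swap(4,4), hi=3 ⇒ [5, 5, 5, 5, 11, 6, 11, 7, 7, 11, 7, 11, 11]
done. lo=0 hi=3; arr=[5, 5, 5, 5, 11, 6, 11, 7, 7, 11, 7, 11, 11]

[5, 5, 5, 5, 11, 6, 11, 7, 7, 11, 7, 11, 11]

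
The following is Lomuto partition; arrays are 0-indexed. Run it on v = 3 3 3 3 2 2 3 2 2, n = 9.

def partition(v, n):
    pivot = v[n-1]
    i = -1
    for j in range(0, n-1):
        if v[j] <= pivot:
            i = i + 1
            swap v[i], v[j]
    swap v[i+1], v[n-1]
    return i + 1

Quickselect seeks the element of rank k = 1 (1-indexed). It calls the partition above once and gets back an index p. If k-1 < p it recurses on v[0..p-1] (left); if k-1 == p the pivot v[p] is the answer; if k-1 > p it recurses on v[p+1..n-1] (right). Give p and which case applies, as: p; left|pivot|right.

pivot=2, i=-1
j=0: 3>2, skip
j=1: 3>2, skip
j=2: 3>2, skip
j=3: 3>2, skip
j=4: 2≤2, i=0, swap(0,4) ⇒ 2 3 3 3 3 2 3 2 2
j=5: 2≤2, i=1, swap(1,5) ⇒ 2 2 3 3 3 3 3 2 2
j=6: 3>2, skip
j=7: 2≤2, i=2, swap(2,7) ⇒ 2 2 2 3 3 3 3 3 2
swap(3,8) ⇒ 2 2 2 2 3 3 3 3 3; return 3
p = 3; k-1 = 0 < 3 ⇒ left

3; left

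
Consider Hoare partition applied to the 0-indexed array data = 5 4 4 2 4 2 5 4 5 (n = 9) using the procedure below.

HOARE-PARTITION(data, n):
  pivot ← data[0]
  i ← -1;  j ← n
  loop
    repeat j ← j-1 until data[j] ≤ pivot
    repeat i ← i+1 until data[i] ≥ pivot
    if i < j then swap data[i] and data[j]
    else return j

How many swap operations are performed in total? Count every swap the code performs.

pivot=5
j stops at 8 (5), i stops at 0 (5); swap ⇒ 5 4 4 2 4 2 5 4 5
j stops at 7 (4), i stops at 6 (5); swap ⇒ 5 4 4 2 4 2 4 5 5
j stops at 6, i stops at 7; i≥j ⇒ return 6. data=5 4 4 2 4 2 4 5 5

2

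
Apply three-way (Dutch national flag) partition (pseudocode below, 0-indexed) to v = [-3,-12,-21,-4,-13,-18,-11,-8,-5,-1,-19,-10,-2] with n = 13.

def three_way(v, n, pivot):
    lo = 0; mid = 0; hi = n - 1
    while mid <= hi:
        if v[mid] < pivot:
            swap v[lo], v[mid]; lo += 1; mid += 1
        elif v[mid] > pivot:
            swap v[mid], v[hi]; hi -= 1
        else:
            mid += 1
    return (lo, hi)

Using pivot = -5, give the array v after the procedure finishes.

[-10,-12,-21,-19,-13,-18,-11,-8,-5,-1,-4,-2,-3]

lo=0 mid=0 hi=12
-3>-5: swap(0,12), hi=11 ⇒ [-2,-12,-21,-4,-13,-18,-11,-8,-5,-1,-19,-10,-3]
-2>-5: swap(0,11), hi=10 ⇒ [-10,-12,-21,-4,-13,-18,-11,-8,-5,-1,-19,-2,-3]
-10<-5: swap(0,0), lo=1 mid=1 ⇒ [-10,-12,-21,-4,-13,-18,-11,-8,-5,-1,-19,-2,-3]
-12<-5: swap(1,1), lo=2 mid=2 ⇒ [-10,-12,-21,-4,-13,-18,-11,-8,-5,-1,-19,-2,-3]
-21<-5: swap(2,2), lo=3 mid=3 ⇒ [-10,-12,-21,-4,-13,-18,-11,-8,-5,-1,-19,-2,-3]
-4>-5: swap(3,10), hi=9 ⇒ [-10,-12,-21,-19,-13,-18,-11,-8,-5,-1,-4,-2,-3]
-19<-5: swap(3,3), lo=4 mid=4 ⇒ [-10,-12,-21,-19,-13,-18,-11,-8,-5,-1,-4,-2,-3]
-13<-5: swap(4,4), lo=5 mid=5 ⇒ [-10,-12,-21,-19,-13,-18,-11,-8,-5,-1,-4,-2,-3]
-18<-5: swap(5,5), lo=6 mid=6 ⇒ [-10,-12,-21,-19,-13,-18,-11,-8,-5,-1,-4,-2,-3]
-11<-5: swap(6,6), lo=7 mid=7 ⇒ [-10,-12,-21,-19,-13,-18,-11,-8,-5,-1,-4,-2,-3]
-8<-5: swap(7,7), lo=8 mid=8 ⇒ [-10,-12,-21,-19,-13,-18,-11,-8,-5,-1,-4,-2,-3]
-5=-5: mid=9
-1>-5: swap(9,9), hi=8 ⇒ [-10,-12,-21,-19,-13,-18,-11,-8,-5,-1,-4,-2,-3]
done. lo=8 hi=8; v=[-10,-12,-21,-19,-13,-18,-11,-8,-5,-1,-4,-2,-3]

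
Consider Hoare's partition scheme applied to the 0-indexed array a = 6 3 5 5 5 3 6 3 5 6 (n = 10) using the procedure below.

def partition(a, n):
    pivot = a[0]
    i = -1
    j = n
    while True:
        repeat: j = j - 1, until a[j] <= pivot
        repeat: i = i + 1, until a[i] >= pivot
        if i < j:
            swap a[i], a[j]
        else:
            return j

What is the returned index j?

pivot = a[0] = 6; i = -1, j = 10
j→9 (a[9]=6≤6), i→0 (a[0]=6≥6); i<j, swap → 6 3 5 5 5 3 6 3 5 6
j→8 (a[8]=5≤6), i→6 (a[6]=6≥6); i<j, swap → 6 3 5 5 5 3 5 3 6 6
j→7, i→8; i≥j, return j=7. a = 6 3 5 5 5 3 5 3 6 6

7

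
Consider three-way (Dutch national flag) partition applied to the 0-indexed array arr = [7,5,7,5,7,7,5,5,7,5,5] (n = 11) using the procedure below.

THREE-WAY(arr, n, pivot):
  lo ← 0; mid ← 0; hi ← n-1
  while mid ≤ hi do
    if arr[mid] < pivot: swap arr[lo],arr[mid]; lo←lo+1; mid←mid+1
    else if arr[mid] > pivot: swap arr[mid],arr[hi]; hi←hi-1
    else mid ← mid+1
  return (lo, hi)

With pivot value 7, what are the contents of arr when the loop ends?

[5,5,5,5,5,5,7,7,7,7,7]

pivot = 7; lo=0, mid=0, hi=10
arr[mid]=7=7: mid=1
arr[mid]=5<7: swap arr[0],arr[1]; lo=1,mid=2 → [5,7,7,5,7,7,5,5,7,5,5]
arr[mid]=7=7: mid=3
arr[mid]=5<7: swap arr[1],arr[3]; lo=2,mid=4 → [5,5,7,7,7,7,5,5,7,5,5]
arr[mid]=7=7: mid=5
arr[mid]=7=7: mid=6
arr[mid]=5<7: swap arr[2],arr[6]; lo=3,mid=7 → [5,5,5,7,7,7,7,5,7,5,5]
arr[mid]=5<7: swap arr[3],arr[7]; lo=4,mid=8 → [5,5,5,5,7,7,7,7,7,5,5]
arr[mid]=7=7: mid=9
arr[mid]=5<7: swap arr[4],arr[9]; lo=5,mid=10 → [5,5,5,5,5,7,7,7,7,7,5]
arr[mid]=5<7: swap arr[5],arr[10]; lo=6,mid=11 → [5,5,5,5,5,5,7,7,7,7,7]
end: lo=6, hi=10; arr = [5,5,5,5,5,5,7,7,7,7,7]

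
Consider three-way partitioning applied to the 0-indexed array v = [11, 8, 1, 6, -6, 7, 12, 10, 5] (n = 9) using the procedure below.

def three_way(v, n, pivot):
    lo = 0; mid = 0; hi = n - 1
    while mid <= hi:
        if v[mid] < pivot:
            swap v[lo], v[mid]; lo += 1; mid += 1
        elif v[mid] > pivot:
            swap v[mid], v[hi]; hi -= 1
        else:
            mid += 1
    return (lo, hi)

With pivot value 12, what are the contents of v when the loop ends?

[11, 8, 1, 6, -6, 7, 10, 5, 12]

pivot = 12; lo=0, mid=0, hi=8
v[mid]=11<12: swap v[0],v[0]; lo=1,mid=1 → [11, 8, 1, 6, -6, 7, 12, 10, 5]
v[mid]=8<12: swap v[1],v[1]; lo=2,mid=2 → [11, 8, 1, 6, -6, 7, 12, 10, 5]
v[mid]=1<12: swap v[2],v[2]; lo=3,mid=3 → [11, 8, 1, 6, -6, 7, 12, 10, 5]
v[mid]=6<12: swap v[3],v[3]; lo=4,mid=4 → [11, 8, 1, 6, -6, 7, 12, 10, 5]
v[mid]=-6<12: swap v[4],v[4]; lo=5,mid=5 → [11, 8, 1, 6, -6, 7, 12, 10, 5]
v[mid]=7<12: swap v[5],v[5]; lo=6,mid=6 → [11, 8, 1, 6, -6, 7, 12, 10, 5]
v[mid]=12=12: mid=7
v[mid]=10<12: swap v[6],v[7]; lo=7,mid=8 → [11, 8, 1, 6, -6, 7, 10, 12, 5]
v[mid]=5<12: swap v[7],v[8]; lo=8,mid=9 → [11, 8, 1, 6, -6, 7, 10, 5, 12]
end: lo=8, hi=8; v = [11, 8, 1, 6, -6, 7, 10, 5, 12]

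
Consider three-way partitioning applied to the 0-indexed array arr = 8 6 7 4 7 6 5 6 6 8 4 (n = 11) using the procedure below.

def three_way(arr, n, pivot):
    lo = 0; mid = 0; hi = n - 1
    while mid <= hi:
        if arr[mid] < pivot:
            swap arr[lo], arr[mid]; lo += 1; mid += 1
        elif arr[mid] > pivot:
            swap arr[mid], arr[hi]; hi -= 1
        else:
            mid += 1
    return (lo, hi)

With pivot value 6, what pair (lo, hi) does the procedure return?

pivot = 6; lo=0, mid=0, hi=10
arr[mid]=8>6: swap arr[0],arr[10]; hi=9 → 4 6 7 4 7 6 5 6 6 8 8
arr[mid]=4<6: swap arr[0],arr[0]; lo=1,mid=1 → 4 6 7 4 7 6 5 6 6 8 8
arr[mid]=6=6: mid=2
arr[mid]=7>6: swap arr[2],arr[9]; hi=8 → 4 6 8 4 7 6 5 6 6 7 8
arr[mid]=8>6: swap arr[2],arr[8]; hi=7 → 4 6 6 4 7 6 5 6 8 7 8
arr[mid]=6=6: mid=3
arr[mid]=4<6: swap arr[1],arr[3]; lo=2,mid=4 → 4 4 6 6 7 6 5 6 8 7 8
arr[mid]=7>6: swap arr[4],arr[7]; hi=6 → 4 4 6 6 6 6 5 7 8 7 8
arr[mid]=6=6: mid=5
arr[mid]=6=6: mid=6
arr[mid]=5<6: swap arr[2],arr[6]; lo=3,mid=7 → 4 4 5 6 6 6 6 7 8 7 8
end: lo=3, hi=6; arr = 4 4 5 6 6 6 6 7 8 7 8

(3, 6)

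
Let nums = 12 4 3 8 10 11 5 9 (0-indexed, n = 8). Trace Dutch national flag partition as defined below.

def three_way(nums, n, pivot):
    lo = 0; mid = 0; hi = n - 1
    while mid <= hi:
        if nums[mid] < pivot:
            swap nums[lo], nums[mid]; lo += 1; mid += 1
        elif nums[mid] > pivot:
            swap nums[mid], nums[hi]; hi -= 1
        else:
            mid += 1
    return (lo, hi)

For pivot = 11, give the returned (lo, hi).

pivot = 11; lo=0, mid=0, hi=7
nums[mid]=12>11: swap nums[0],nums[7]; hi=6 → 9 4 3 8 10 11 5 12
nums[mid]=9<11: swap nums[0],nums[0]; lo=1,mid=1 → 9 4 3 8 10 11 5 12
nums[mid]=4<11: swap nums[1],nums[1]; lo=2,mid=2 → 9 4 3 8 10 11 5 12
nums[mid]=3<11: swap nums[2],nums[2]; lo=3,mid=3 → 9 4 3 8 10 11 5 12
nums[mid]=8<11: swap nums[3],nums[3]; lo=4,mid=4 → 9 4 3 8 10 11 5 12
nums[mid]=10<11: swap nums[4],nums[4]; lo=5,mid=5 → 9 4 3 8 10 11 5 12
nums[mid]=11=11: mid=6
nums[mid]=5<11: swap nums[5],nums[6]; lo=6,mid=7 → 9 4 3 8 10 5 11 12
end: lo=6, hi=6; nums = 9 4 3 8 10 5 11 12

(6, 6)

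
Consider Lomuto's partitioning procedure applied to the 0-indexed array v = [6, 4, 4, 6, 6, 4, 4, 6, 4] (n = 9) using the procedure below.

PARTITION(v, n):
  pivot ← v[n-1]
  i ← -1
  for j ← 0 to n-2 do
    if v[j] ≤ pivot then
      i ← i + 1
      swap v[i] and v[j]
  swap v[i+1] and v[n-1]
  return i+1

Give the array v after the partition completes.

[4, 4, 4, 4, 4, 6, 6, 6, 6]

pivot = v[8] = 4; i = -1
j=0: v[0]=6 > 4 → no swap
j=1: v[1]=4 ≤ 4 → i=0, swap v[0],v[1] → [4, 6, 4, 6, 6, 4, 4, 6, 4]
j=2: v[2]=4 ≤ 4 → i=1, swap v[1],v[2] → [4, 4, 6, 6, 6, 4, 4, 6, 4]
j=3: v[3]=6 > 4 → no swap
j=4: v[4]=6 > 4 → no swap
j=5: v[5]=4 ≤ 4 → i=2, swap v[2],v[5] → [4, 4, 4, 6, 6, 6, 4, 6, 4]
j=6: v[6]=4 ≤ 4 → i=3, swap v[3],v[6] → [4, 4, 4, 4, 6, 6, 6, 6, 4]
j=7: v[7]=6 > 4 → no swap
final swap v[4],v[8] → [4, 4, 4, 4, 4, 6, 6, 6, 6]; return 4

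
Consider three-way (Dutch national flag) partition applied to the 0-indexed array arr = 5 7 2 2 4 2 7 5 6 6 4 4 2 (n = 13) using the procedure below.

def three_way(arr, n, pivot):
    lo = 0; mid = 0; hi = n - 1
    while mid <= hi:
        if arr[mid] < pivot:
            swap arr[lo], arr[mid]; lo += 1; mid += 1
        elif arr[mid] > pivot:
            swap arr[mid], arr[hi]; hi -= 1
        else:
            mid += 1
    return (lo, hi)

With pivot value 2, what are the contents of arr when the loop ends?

2 2 2 2 4 7 5 6 6 4 4 7 5

pivot = 2; lo=0, mid=0, hi=12
arr[mid]=5>2: swap arr[0],arr[12]; hi=11 → 2 7 2 2 4 2 7 5 6 6 4 4 5
arr[mid]=2=2: mid=1
arr[mid]=7>2: swap arr[1],arr[11]; hi=10 → 2 4 2 2 4 2 7 5 6 6 4 7 5
arr[mid]=4>2: swap arr[1],arr[10]; hi=9 → 2 4 2 2 4 2 7 5 6 6 4 7 5
arr[mid]=4>2: swap arr[1],arr[9]; hi=8 → 2 6 2 2 4 2 7 5 6 4 4 7 5
arr[mid]=6>2: swap arr[1],arr[8]; hi=7 → 2 6 2 2 4 2 7 5 6 4 4 7 5
arr[mid]=6>2: swap arr[1],arr[7]; hi=6 → 2 5 2 2 4 2 7 6 6 4 4 7 5
arr[mid]=5>2: swap arr[1],arr[6]; hi=5 → 2 7 2 2 4 2 5 6 6 4 4 7 5
arr[mid]=7>2: swap arr[1],arr[5]; hi=4 → 2 2 2 2 4 7 5 6 6 4 4 7 5
arr[mid]=2=2: mid=2
arr[mid]=2=2: mid=3
arr[mid]=2=2: mid=4
arr[mid]=4>2: swap arr[4],arr[4]; hi=3 → 2 2 2 2 4 7 5 6 6 4 4 7 5
end: lo=0, hi=3; arr = 2 2 2 2 4 7 5 6 6 4 4 7 5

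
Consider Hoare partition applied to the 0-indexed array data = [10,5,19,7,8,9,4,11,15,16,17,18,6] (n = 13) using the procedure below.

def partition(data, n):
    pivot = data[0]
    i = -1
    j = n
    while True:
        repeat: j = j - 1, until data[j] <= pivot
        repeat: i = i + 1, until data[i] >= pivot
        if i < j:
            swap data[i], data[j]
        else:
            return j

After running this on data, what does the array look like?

pivot=10
j stops at 12 (6), i stops at 0 (10); swap ⇒ [6,5,19,7,8,9,4,11,15,16,17,18,10]
j stops at 6 (4), i stops at 2 (19); swap ⇒ [6,5,4,7,8,9,19,11,15,16,17,18,10]
j stops at 5, i stops at 6; i≥j ⇒ return 5. data=[6,5,4,7,8,9,19,11,15,16,17,18,10]

[6,5,4,7,8,9,19,11,15,16,17,18,10]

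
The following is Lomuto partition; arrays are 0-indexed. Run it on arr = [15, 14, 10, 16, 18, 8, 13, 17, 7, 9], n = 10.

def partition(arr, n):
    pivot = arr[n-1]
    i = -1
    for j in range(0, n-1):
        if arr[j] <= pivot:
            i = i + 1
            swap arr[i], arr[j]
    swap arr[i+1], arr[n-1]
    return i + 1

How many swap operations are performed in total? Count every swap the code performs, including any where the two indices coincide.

pivot=9, i=-1
j=0: 15>9, skip
j=1: 14>9, skip
j=2: 10>9, skip
j=3: 16>9, skip
j=4: 18>9, skip
j=5: 8≤9, i=0, swap(0,5) ⇒ [8, 14, 10, 16, 18, 15, 13, 17, 7, 9]
j=6: 13>9, skip
j=7: 17>9, skip
j=8: 7≤9, i=1, swap(1,8) ⇒ [8, 7, 10, 16, 18, 15, 13, 17, 14, 9]
swap(2,9) ⇒ [8, 7, 9, 16, 18, 15, 13, 17, 14, 10]; return 2

3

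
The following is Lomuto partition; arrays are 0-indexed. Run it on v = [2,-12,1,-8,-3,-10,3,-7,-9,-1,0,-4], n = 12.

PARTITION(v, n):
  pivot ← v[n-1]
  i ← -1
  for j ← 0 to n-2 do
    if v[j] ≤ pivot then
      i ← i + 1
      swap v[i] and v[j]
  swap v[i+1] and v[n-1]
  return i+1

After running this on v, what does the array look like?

pivot = v[11] = -4; i = -1
j=0: v[0]=2 > -4 → no swap
j=1: v[1]=-12 ≤ -4 → i=0, swap v[0],v[1] → [-12,2,1,-8,-3,-10,3,-7,-9,-1,0,-4]
j=2: v[2]=1 > -4 → no swap
j=3: v[3]=-8 ≤ -4 → i=1, swap v[1],v[3] → [-12,-8,1,2,-3,-10,3,-7,-9,-1,0,-4]
j=4: v[4]=-3 > -4 → no swap
j=5: v[5]=-10 ≤ -4 → i=2, swap v[2],v[5] → [-12,-8,-10,2,-3,1,3,-7,-9,-1,0,-4]
j=6: v[6]=3 > -4 → no swap
j=7: v[7]=-7 ≤ -4 → i=3, swap v[3],v[7] → [-12,-8,-10,-7,-3,1,3,2,-9,-1,0,-4]
j=8: v[8]=-9 ≤ -4 → i=4, swap v[4],v[8] → [-12,-8,-10,-7,-9,1,3,2,-3,-1,0,-4]
j=9: v[9]=-1 > -4 → no swap
j=10: v[10]=0 > -4 → no swap
final swap v[5],v[11] → [-12,-8,-10,-7,-9,-4,3,2,-3,-1,0,1]; return 5

[-12,-8,-10,-7,-9,-4,3,2,-3,-1,0,1]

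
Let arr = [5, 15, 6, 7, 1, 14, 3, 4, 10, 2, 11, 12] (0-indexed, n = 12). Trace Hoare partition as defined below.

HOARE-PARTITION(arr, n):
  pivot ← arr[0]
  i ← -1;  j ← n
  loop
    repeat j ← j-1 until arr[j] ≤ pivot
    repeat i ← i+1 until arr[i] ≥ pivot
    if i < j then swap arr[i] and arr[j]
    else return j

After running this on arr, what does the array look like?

pivot = arr[0] = 5; i = -1, j = 12
j→9 (arr[9]=2≤5), i→0 (arr[0]=5≥5); i<j, swap → [2, 15, 6, 7, 1, 14, 3, 4, 10, 5, 11, 12]
j→7 (arr[7]=4≤5), i→1 (arr[1]=15≥5); i<j, swap → [2, 4, 6, 7, 1, 14, 3, 15, 10, 5, 11, 12]
j→6 (arr[6]=3≤5), i→2 (arr[2]=6≥5); i<j, swap → [2, 4, 3, 7, 1, 14, 6, 15, 10, 5, 11, 12]
j→4 (arr[4]=1≤5), i→3 (arr[3]=7≥5); i<j, swap → [2, 4, 3, 1, 7, 14, 6, 15, 10, 5, 11, 12]
j→3, i→4; i≥j, return j=3. arr = [2, 4, 3, 1, 7, 14, 6, 15, 10, 5, 11, 12]

[2, 4, 3, 1, 7, 14, 6, 15, 10, 5, 11, 12]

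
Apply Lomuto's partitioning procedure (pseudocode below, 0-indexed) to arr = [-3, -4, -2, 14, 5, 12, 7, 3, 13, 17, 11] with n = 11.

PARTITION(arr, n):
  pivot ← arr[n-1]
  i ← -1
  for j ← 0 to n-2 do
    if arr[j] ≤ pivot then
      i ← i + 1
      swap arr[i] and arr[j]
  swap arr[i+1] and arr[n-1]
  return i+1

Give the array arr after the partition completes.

pivot = arr[10] = 11; i = -1
j=0: arr[0]=-3 ≤ 11 → i=0, swap arr[0],arr[0] (no change) → [-3, -4, -2, 14, 5, 12, 7, 3, 13, 17, 11]
j=1: arr[1]=-4 ≤ 11 → i=1, swap arr[1],arr[1] (no change) → [-3, -4, -2, 14, 5, 12, 7, 3, 13, 17, 11]
j=2: arr[2]=-2 ≤ 11 → i=2, swap arr[2],arr[2] (no change) → [-3, -4, -2, 14, 5, 12, 7, 3, 13, 17, 11]
j=3: arr[3]=14 > 11 → no swap
j=4: arr[4]=5 ≤ 11 → i=3, swap arr[3],arr[4] → [-3, -4, -2, 5, 14, 12, 7, 3, 13, 17, 11]
j=5: arr[5]=12 > 11 → no swap
j=6: arr[6]=7 ≤ 11 → i=4, swap arr[4],arr[6] → [-3, -4, -2, 5, 7, 12, 14, 3, 13, 17, 11]
j=7: arr[7]=3 ≤ 11 → i=5, swap arr[5],arr[7] → [-3, -4, -2, 5, 7, 3, 14, 12, 13, 17, 11]
j=8: arr[8]=13 > 11 → no swap
j=9: arr[9]=17 > 11 → no swap
final swap arr[6],arr[10] → [-3, -4, -2, 5, 7, 3, 11, 12, 13, 17, 14]; return 6

[-3, -4, -2, 5, 7, 3, 11, 12, 13, 17, 14]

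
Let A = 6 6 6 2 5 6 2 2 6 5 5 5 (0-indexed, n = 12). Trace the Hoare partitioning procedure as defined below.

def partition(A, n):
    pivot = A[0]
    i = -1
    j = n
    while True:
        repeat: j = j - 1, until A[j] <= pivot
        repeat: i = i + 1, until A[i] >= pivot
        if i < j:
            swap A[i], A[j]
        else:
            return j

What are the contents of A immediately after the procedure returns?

5 5 5 2 5 6 2 2 6 6 6 6

pivot=6
j stops at 11 (5), i stops at 0 (6); swap ⇒ 5 6 6 2 5 6 2 2 6 5 5 6
j stops at 10 (5), i stops at 1 (6); swap ⇒ 5 5 6 2 5 6 2 2 6 5 6 6
j stops at 9 (5), i stops at 2 (6); swap ⇒ 5 5 5 2 5 6 2 2 6 6 6 6
j stops at 8 (6), i stops at 5 (6); swap ⇒ 5 5 5 2 5 6 2 2 6 6 6 6
j stops at 7, i stops at 8; i≥j ⇒ return 7. A=5 5 5 2 5 6 2 2 6 6 6 6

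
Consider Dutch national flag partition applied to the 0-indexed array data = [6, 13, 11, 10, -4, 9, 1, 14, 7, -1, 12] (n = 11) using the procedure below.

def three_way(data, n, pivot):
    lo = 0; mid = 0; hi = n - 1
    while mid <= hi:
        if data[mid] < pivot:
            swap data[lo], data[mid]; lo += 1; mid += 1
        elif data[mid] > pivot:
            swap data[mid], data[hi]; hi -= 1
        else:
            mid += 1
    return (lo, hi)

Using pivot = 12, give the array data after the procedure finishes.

[6, 11, 10, -4, 9, 1, -1, 7, 12, 14, 13]

lo=0 mid=0 hi=10
6<12: swap(0,0), lo=1 mid=1 ⇒ [6, 13, 11, 10, -4, 9, 1, 14, 7, -1, 12]
13>12: swap(1,10), hi=9 ⇒ [6, 12, 11, 10, -4, 9, 1, 14, 7, -1, 13]
12=12: mid=2
11<12: swap(1,2), lo=2 mid=3 ⇒ [6, 11, 12, 10, -4, 9, 1, 14, 7, -1, 13]
10<12: swap(2,3), lo=3 mid=4 ⇒ [6, 11, 10, 12, -4, 9, 1, 14, 7, -1, 13]
-4<12: swap(3,4), lo=4 mid=5 ⇒ [6, 11, 10, -4, 12, 9, 1, 14, 7, -1, 13]
9<12: swap(4,5), lo=5 mid=6 ⇒ [6, 11, 10, -4, 9, 12, 1, 14, 7, -1, 13]
1<12: swap(5,6), lo=6 mid=7 ⇒ [6, 11, 10, -4, 9, 1, 12, 14, 7, -1, 13]
14>12: swap(7,9), hi=8 ⇒ [6, 11, 10, -4, 9, 1, 12, -1, 7, 14, 13]
-1<12: swap(6,7), lo=7 mid=8 ⇒ [6, 11, 10, -4, 9, 1, -1, 12, 7, 14, 13]
7<12: swap(7,8), lo=8 mid=9 ⇒ [6, 11, 10, -4, 9, 1, -1, 7, 12, 14, 13]
done. lo=8 hi=8; data=[6, 11, 10, -4, 9, 1, -1, 7, 12, 14, 13]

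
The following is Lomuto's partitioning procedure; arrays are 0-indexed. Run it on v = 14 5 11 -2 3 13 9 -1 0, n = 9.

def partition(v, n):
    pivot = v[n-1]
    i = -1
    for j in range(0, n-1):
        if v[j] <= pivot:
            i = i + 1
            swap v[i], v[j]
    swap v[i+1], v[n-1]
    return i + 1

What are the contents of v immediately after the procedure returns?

pivot=0, i=-1
j=0: 14>0, skip
j=1: 5>0, skip
j=2: 11>0, skip
j=3: -2≤0, i=0, swap(0,3) ⇒ -2 5 11 14 3 13 9 -1 0
j=4: 3>0, skip
j=5: 13>0, skip
j=6: 9>0, skip
j=7: -1≤0, i=1, swap(1,7) ⇒ -2 -1 11 14 3 13 9 5 0
swap(2,8) ⇒ -2 -1 0 14 3 13 9 5 11; return 2

-2 -1 0 14 3 13 9 5 11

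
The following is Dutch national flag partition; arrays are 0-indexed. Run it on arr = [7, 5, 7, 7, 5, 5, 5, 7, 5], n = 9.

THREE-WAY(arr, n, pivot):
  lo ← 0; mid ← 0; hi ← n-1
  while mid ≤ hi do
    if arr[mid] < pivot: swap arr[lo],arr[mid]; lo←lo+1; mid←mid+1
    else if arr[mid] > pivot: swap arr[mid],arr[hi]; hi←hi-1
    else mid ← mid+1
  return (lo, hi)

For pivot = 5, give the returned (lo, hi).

(0, 4)

lo=0 mid=0 hi=8
7>5: swap(0,8), hi=7 ⇒ [5, 5, 7, 7, 5, 5, 5, 7, 7]
5=5: mid=1
5=5: mid=2
7>5: swap(2,7), hi=6 ⇒ [5, 5, 7, 7, 5, 5, 5, 7, 7]
7>5: swap(2,6), hi=5 ⇒ [5, 5, 5, 7, 5, 5, 7, 7, 7]
5=5: mid=3
7>5: swap(3,5), hi=4 ⇒ [5, 5, 5, 5, 5, 7, 7, 7, 7]
5=5: mid=4
5=5: mid=5
done. lo=0 hi=4; arr=[5, 5, 5, 5, 5, 7, 7, 7, 7]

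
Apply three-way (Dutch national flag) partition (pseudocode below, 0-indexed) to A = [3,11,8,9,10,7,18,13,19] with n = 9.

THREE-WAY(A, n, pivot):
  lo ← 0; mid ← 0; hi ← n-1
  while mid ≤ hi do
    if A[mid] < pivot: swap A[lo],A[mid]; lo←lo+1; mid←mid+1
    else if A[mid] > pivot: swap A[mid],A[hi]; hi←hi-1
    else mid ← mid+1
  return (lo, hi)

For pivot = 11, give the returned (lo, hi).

(5, 5)

lo=0 mid=0 hi=8
3<11: swap(0,0), lo=1 mid=1 ⇒ [3,11,8,9,10,7,18,13,19]
11=11: mid=2
8<11: swap(1,2), lo=2 mid=3 ⇒ [3,8,11,9,10,7,18,13,19]
9<11: swap(2,3), lo=3 mid=4 ⇒ [3,8,9,11,10,7,18,13,19]
10<11: swap(3,4), lo=4 mid=5 ⇒ [3,8,9,10,11,7,18,13,19]
7<11: swap(4,5), lo=5 mid=6 ⇒ [3,8,9,10,7,11,18,13,19]
18>11: swap(6,8), hi=7 ⇒ [3,8,9,10,7,11,19,13,18]
19>11: swap(6,7), hi=6 ⇒ [3,8,9,10,7,11,13,19,18]
13>11: swap(6,6), hi=5 ⇒ [3,8,9,10,7,11,13,19,18]
done. lo=5 hi=5; A=[3,8,9,10,7,11,13,19,18]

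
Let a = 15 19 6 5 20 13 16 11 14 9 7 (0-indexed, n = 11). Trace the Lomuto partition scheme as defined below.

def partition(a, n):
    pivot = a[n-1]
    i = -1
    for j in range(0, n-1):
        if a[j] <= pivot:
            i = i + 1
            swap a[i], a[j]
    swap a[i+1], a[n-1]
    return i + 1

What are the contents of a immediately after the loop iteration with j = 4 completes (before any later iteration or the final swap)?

pivot=7, i=-1
j=0: 15>7, skip
j=1: 19>7, skip
j=2: 6≤7, i=0, swap(0,2) ⇒ 6 19 15 5 20 13 16 11 14 9 7
j=3: 5≤7, i=1, swap(1,3) ⇒ 6 5 15 19 20 13 16 11 14 9 7
j=4: 20>7, skip
(after j=4) a = 6 5 15 19 20 13 16 11 14 9 7

6 5 15 19 20 13 16 11 14 9 7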